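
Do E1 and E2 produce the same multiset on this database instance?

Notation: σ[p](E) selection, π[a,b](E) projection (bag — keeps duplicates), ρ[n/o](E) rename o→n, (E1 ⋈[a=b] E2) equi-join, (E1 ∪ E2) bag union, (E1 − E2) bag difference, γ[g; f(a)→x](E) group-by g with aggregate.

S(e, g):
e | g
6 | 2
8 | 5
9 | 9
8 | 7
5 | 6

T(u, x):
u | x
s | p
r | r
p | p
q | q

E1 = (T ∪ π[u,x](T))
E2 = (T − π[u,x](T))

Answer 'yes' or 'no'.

E1 subexpression sizes:
  T → 4
  T → 4
  π[u,x](T) → 4
  (T ∪ π[u,x](T)) → 8
E2 subexpression sizes:
  T → 4
  T → 4
  π[u,x](T) → 4
  (T − π[u,x](T)) → 0

E1 result:
u | x
p | p
p | p
q | q
q | q
r | r
r | r
s | p
s | p
E2 result:
u | x
(0 rows)
Witness: ('s', 'p') appears 2× in E1 but 0× in E2.

no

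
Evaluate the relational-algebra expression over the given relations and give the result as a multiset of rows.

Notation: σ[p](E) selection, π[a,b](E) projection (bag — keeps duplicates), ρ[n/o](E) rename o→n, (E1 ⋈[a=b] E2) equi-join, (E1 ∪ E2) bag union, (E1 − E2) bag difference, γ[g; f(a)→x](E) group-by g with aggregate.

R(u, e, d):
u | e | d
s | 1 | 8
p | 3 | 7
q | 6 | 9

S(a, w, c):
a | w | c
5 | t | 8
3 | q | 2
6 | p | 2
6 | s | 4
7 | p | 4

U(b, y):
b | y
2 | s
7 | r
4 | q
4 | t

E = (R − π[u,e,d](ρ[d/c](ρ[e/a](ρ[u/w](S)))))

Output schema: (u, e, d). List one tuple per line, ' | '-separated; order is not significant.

Row counts bottom-up:
  R → 3
  S → 5
  ρ[u/w](S) → 5
  ρ[e/a](ρ[u/w](S)) → 5
  ρ[d/c](ρ[e/a](ρ[u/w](S))) → 5
  π[u,e,d](ρ[d/c](ρ[e/a](ρ[u/w](S)))) → 5
  (R − π[u,e,d](ρ[d/c](ρ[e/a](ρ[u/w](S))))) → 3

== RESULT ==
u | e | d
p | 3 | 7
q | 6 | 9
s | 1 | 8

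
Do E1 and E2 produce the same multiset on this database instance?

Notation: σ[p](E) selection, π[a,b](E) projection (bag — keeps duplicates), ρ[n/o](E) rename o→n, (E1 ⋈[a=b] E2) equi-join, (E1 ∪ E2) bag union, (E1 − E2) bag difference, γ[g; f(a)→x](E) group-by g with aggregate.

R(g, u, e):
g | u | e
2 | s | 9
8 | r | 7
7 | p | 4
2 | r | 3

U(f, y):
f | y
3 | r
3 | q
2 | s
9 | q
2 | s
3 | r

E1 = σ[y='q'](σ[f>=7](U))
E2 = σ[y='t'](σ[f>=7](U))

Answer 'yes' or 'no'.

E1 per-node cardinality:
  U → 6
  σ[f>=7](U) → 1
  σ[y='q'](σ[f>=7](U)) → 1
E2 per-node cardinality:
  U → 6
  σ[f>=7](U) → 1
  σ[y='t'](σ[f>=7](U)) → 0

E1 result:
f | y
9 | q
E2 result:
f | y
(0 rows)
Witness: (9, 'q') appears 1× in E1 but 0× in E2.

no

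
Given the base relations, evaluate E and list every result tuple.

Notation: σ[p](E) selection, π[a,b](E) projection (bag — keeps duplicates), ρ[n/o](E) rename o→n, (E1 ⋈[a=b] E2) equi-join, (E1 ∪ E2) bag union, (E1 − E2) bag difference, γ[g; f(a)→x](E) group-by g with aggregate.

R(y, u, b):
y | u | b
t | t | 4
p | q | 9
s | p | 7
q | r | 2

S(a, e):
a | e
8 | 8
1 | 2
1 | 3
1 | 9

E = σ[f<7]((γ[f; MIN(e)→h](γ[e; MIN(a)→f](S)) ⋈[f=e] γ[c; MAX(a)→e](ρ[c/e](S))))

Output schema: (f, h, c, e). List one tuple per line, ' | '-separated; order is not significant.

Stepwise |·|:
  S → 4
  γ[e; MIN(a)→f](S) → 4
  γ[f; MIN(e)→h](γ[e; MIN(a)→f](S)) → 2
  S → 4
  ρ[c/e](S) → 4
  γ[c; MAX(a)→e](ρ[c/e](S)) → 4
  (γ[f; MIN(e)→h](γ[e; MIN(a)→f](S)) ⋈[f=e] γ[c; MAX(a)→e](ρ[c/e](S))) → 4
  σ[f<7]((γ[f; MIN(e)→h](γ[e; MIN(a)→f](S)) ⋈[f=e] γ[c; MAX(a)→e](ρ[c/e](S)))) → 3

== RESULT ==
f | h | c | e
1 | 2 | 2 | 1
1 | 2 | 3 | 1
1 | 2 | 9 | 1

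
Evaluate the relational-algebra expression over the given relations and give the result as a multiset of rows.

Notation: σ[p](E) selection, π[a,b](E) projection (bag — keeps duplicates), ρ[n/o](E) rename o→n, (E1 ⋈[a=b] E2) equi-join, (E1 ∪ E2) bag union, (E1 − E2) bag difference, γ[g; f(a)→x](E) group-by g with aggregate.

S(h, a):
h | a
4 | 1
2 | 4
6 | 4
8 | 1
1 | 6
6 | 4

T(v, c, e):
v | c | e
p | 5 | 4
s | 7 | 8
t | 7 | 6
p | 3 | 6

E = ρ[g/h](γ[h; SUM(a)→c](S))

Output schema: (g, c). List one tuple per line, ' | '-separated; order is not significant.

Subexpression sizes:
  S → 6
  γ[h; SUM(a)→c](S) → 5
  ρ[g/h](γ[h; SUM(a)→c](S)) → 5

== RESULT ==
g | c
1 | 6
2 | 4
4 | 1
6 | 8
8 | 1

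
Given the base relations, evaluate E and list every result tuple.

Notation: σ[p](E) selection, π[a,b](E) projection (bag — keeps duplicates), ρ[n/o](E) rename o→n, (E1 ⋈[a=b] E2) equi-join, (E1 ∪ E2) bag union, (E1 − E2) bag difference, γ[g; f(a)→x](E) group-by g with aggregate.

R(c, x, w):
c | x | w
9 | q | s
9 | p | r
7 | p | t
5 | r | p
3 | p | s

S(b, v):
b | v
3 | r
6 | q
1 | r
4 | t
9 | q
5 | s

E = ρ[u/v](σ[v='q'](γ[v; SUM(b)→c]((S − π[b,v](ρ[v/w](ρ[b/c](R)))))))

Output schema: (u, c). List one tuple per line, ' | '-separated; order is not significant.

Subexpression sizes:
  S → 6
  R → 5
  ρ[b/c](R) → 5
  ρ[v/w](ρ[b/c](R)) → 5
  π[b,v](ρ[v/w](ρ[b/c](R))) → 5
  (S − π[b,v](ρ[v/w](ρ[b/c](R)))) → 6
  γ[v; SUM(b)→c]((S − π[b,v](ρ[v/w](ρ[b/c](R))))) → 4
  σ[v='q'](γ[v; SUM(b)→c]((S − π[b,v](ρ[v/w](ρ[b/c](R)))))) → 1
  ρ[u/v](σ[v='q'](γ[v; SUM(b)→c]((S − π[b,v](ρ[v/w](ρ[b/c](R))))))) → 1

== RESULT ==
u | c
q | 15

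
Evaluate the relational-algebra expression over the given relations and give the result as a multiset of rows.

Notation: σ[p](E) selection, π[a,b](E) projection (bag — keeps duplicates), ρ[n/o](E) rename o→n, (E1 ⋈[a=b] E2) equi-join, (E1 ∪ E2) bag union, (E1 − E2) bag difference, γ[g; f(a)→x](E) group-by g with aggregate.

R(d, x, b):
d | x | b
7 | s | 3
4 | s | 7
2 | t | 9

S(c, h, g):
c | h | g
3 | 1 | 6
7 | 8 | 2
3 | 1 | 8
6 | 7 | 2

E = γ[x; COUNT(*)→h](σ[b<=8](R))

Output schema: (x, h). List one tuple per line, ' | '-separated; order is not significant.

Per-node cardinality:
  R → 3
  σ[b<=8](R) → 2
  γ[x; COUNT(*)→h](σ[b<=8](R)) → 1

== RESULT ==
x | h
s | 2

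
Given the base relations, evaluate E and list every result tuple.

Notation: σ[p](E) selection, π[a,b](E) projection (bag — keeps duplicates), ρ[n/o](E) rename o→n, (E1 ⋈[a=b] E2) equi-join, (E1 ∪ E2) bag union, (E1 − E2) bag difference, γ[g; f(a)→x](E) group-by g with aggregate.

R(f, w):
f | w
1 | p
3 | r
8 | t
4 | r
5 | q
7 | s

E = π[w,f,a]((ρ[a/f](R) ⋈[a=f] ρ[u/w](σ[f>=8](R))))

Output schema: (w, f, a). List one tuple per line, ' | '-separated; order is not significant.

Per-node cardinality:
  R → 6
  ρ[a/f](R) → 6
  R → 6
  σ[f>=8](R) → 1
  ρ[u/w](σ[f>=8](R)) → 1
  (ρ[a/f](R) ⋈[a=f] ρ[u/w](σ[f>=8](R))) → 1
  π[w,f,a]((ρ[a/f](R) ⋈[a=f] ρ[u/w](σ[f>=8](R)))) → 1

== RESULT ==
w | f | a
t | 8 | 8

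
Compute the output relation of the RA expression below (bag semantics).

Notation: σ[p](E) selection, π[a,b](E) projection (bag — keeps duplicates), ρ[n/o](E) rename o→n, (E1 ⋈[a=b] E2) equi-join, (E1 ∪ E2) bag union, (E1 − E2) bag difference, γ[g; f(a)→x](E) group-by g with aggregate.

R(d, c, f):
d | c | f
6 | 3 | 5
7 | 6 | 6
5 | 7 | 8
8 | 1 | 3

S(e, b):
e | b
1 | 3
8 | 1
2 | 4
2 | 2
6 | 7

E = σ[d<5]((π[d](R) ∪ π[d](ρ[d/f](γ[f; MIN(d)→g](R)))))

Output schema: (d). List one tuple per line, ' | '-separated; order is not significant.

Per-node cardinality:
  R → 4
  π[d](R) → 4
  R → 4
  γ[f; MIN(d)→g](R) → 4
  ρ[d/f](γ[f; MIN(d)→g](R)) → 4
  π[d](ρ[d/f](γ[f; MIN(d)→g](R))) → 4
  (π[d](R) ∪ π[d](ρ[d/f](γ[f; MIN(d)→g](R)))) → 8
  σ[d<5]((π[d](R) ∪ π[d](ρ[d/f](γ[f; MIN(d)→g](R))))) → 1

== RESULT ==
d
3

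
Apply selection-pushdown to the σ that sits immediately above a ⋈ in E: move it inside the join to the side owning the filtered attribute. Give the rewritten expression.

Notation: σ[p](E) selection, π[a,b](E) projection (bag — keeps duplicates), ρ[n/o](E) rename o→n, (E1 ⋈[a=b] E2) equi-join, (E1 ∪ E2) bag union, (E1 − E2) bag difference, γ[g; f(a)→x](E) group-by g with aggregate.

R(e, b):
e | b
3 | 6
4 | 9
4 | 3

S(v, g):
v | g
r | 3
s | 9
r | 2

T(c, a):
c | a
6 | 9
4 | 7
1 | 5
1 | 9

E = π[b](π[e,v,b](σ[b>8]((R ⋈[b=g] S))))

σ filters on b, owned by the left side.
E' = π[b](π[e,v,b]((σ[b>8](R) ⋈[b=g] S)))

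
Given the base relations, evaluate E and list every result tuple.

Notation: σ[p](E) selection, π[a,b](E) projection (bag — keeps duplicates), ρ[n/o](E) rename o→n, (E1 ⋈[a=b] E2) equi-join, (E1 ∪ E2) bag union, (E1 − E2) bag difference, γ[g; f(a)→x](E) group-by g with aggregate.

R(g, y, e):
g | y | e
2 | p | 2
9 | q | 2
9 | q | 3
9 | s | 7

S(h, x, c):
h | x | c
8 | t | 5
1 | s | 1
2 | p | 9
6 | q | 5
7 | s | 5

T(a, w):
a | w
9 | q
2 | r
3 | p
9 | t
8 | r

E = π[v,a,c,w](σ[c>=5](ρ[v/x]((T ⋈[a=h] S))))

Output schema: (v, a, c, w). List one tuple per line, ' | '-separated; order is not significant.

Per-node cardinality:
  T → 5
  S → 5
  (T ⋈[a=h] S) → 2
  ρ[v/x]((T ⋈[a=h] S)) → 2
  σ[c>=5](ρ[v/x]((T ⋈[a=h] S))) → 2
  π[v,a,c,w](σ[c>=5](ρ[v/x]((T ⋈[a=h] S)))) → 2

== RESULT ==
v | a | c | w
p | 2 | 9 | r
t | 8 | 5 | r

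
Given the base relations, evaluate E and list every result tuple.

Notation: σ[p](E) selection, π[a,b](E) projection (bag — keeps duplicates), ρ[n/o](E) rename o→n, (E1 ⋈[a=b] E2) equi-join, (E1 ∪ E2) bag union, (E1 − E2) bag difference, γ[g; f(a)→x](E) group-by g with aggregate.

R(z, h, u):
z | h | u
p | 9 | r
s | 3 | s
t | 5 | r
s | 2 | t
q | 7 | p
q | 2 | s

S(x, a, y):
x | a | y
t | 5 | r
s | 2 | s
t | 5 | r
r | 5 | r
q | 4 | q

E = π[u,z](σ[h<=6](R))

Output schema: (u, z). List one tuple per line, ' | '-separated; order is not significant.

Per-node cardinality:
  R → 6
  σ[h<=6](R) → 4
  π[u,z](σ[h<=6](R)) → 4

== RESULT ==
u | z
r | t
s | q
s | s
t | s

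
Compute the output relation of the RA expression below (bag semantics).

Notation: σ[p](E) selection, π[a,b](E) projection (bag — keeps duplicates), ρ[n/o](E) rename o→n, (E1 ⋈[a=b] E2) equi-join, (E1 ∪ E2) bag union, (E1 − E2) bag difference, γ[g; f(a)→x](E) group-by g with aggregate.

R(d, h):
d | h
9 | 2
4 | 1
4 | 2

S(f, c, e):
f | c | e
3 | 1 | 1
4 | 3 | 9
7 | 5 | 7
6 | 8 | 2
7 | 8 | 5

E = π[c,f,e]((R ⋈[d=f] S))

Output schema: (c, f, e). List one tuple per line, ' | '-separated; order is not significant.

Per-node cardinality:
  R → 3
  S → 5
  (R ⋈[d=f] S) → 2
  π[c,f,e]((R ⋈[d=f] S)) → 2

== RESULT ==
c | f | e
3 | 4 | 9
3 | 4 | 9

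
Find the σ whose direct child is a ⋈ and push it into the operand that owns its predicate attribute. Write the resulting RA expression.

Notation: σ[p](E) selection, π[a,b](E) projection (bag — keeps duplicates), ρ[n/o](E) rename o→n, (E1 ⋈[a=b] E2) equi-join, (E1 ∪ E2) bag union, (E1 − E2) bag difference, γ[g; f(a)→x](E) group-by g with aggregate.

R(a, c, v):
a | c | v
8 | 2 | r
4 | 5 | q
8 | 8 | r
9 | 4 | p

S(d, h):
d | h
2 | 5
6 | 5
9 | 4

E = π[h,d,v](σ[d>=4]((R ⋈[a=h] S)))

σ filters on d, owned by the right side.
E' = π[h,d,v]((R ⋈[a=h] σ[d>=4](S)))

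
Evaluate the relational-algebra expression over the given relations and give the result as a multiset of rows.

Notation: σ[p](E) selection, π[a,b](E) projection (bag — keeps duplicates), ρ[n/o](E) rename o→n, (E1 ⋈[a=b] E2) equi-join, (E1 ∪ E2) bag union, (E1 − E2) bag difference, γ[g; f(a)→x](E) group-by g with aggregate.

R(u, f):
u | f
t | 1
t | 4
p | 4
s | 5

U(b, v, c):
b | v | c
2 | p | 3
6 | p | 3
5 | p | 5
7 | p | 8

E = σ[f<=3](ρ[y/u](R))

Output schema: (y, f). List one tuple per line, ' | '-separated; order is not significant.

Row counts bottom-up:
  R → 4
  ρ[y/u](R) → 4
  σ[f<=3](ρ[y/u](R)) → 1

== RESULT ==
y | f
t | 1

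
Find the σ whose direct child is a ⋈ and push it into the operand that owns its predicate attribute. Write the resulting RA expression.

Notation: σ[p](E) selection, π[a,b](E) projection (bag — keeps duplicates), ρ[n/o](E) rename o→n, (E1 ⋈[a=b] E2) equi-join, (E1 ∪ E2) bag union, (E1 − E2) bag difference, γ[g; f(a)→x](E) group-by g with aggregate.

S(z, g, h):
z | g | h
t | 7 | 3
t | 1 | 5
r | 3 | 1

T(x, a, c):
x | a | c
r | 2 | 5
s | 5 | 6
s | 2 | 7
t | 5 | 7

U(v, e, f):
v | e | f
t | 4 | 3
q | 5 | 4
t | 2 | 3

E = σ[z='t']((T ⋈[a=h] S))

σ filters on z, owned by the right side.
E' = (T ⋈[a=h] σ[z='t'](S))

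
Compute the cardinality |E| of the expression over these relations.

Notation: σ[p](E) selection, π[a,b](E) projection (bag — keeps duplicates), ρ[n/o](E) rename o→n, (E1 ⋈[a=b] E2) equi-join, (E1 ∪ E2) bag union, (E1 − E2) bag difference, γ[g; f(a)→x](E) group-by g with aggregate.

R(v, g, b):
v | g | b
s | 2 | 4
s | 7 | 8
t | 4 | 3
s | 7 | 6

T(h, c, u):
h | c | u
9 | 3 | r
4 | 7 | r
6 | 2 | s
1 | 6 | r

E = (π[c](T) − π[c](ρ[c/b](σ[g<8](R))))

Stepwise |·|:
  T → 4
  π[c](T) → 4
  R → 4
  σ[g<8](R) → 4
  ρ[c/b](σ[g<8](R)) → 4
  π[c](ρ[c/b](σ[g<8](R))) → 4
  (π[c](T) − π[c](ρ[c/b](σ[g<8](R)))) → 2

|E| = 2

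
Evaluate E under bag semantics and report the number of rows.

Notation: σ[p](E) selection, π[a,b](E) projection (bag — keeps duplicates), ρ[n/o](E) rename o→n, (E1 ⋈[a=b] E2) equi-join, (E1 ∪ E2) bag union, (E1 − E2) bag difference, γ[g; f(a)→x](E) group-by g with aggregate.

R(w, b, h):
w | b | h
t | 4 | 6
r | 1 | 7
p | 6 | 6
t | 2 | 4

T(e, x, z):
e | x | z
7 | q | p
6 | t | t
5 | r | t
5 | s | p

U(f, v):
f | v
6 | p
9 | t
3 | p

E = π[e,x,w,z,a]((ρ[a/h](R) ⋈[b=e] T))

Stepwise |·|:
  R → 4
  ρ[a/h](R) → 4
  T → 4
  (ρ[a/h](R) ⋈[b=e] T) → 1
  π[e,x,w,z,a]((ρ[a/h](R) ⋈[b=e] T)) → 1

|E| = 1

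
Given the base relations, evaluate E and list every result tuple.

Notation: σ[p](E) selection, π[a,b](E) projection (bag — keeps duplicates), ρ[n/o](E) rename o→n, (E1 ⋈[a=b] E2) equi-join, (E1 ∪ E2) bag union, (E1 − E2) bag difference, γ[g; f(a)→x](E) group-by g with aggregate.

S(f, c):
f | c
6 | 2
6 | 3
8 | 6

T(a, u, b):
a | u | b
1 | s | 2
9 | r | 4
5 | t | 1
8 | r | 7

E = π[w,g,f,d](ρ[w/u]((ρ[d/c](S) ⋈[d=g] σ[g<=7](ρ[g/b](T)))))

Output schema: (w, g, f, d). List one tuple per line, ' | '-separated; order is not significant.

Subexpression sizes:
  S → 3
  ρ[d/c](S) → 3
  T → 4
  ρ[g/b](T) → 4
  σ[g<=7](ρ[g/b](T)) → 4
  (ρ[d/c](S) ⋈[d=g] σ[g<=7](ρ[g/b](T))) → 1
  ρ[w/u]((ρ[d/c](S) ⋈[d=g] σ[g<=7](ρ[g/b](T)))) → 1
  π[w,g,f,d](ρ[w/u]((ρ[d/c](S) ⋈[d=g] σ[g<=7](ρ[g/b](T))))) → 1

== RESULT ==
w | g | f | d
s | 2 | 6 | 2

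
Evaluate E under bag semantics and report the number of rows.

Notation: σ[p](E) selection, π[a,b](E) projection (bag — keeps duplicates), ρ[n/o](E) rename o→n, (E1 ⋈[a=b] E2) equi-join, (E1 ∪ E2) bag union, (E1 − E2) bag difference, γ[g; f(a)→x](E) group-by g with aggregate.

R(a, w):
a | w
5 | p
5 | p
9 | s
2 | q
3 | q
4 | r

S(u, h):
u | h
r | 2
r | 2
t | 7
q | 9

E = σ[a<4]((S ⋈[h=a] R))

Row counts bottom-up:
  S → 4
  R → 6
  (S ⋈[h=a] R) → 3
  σ[a<4]((S ⋈[h=a] R)) → 2

|E| = 2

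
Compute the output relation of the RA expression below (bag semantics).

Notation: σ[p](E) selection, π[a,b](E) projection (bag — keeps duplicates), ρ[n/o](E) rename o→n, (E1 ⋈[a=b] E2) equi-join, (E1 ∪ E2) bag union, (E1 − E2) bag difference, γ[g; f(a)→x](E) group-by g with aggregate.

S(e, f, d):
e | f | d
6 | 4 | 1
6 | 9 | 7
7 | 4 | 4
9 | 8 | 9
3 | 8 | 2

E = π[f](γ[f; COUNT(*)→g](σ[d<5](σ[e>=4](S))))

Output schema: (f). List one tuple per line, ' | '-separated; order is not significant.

Stepwise |·|:
  S → 5
  σ[e>=4](S) → 4
  σ[d<5](σ[e>=4](S)) → 2
  γ[f; COUNT(*)→g](σ[d<5](σ[e>=4](S))) → 1
  π[f](γ[f; COUNT(*)→g](σ[d<5](σ[e>=4](S)))) → 1

== RESULT ==
f
4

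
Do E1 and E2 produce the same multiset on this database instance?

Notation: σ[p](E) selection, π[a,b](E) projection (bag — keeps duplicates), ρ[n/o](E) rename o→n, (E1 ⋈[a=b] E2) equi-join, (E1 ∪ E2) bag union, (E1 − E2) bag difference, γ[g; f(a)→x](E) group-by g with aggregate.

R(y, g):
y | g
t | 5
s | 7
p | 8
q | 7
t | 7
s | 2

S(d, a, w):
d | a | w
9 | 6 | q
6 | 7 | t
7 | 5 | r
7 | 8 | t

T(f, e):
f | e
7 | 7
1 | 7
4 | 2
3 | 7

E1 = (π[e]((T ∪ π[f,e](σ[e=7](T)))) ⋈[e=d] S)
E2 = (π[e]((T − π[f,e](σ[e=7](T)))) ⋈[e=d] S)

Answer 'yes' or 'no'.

E1 subexpression sizes:
  T → 4
  T → 4
  σ[e=7](T) → 3
  π[f,e](σ[e=7](T)) → 3
  (T ∪ π[f,e](σ[e=7](T))) → 7
  π[e]((T ∪ π[f,e](σ[e=7](T)))) → 7
  S → 4
  (π[e]((T ∪ π[f,e](σ[e=7](T)))) ⋈[e=d] S) → 12
E2 subexpression sizes:
  T → 4
  T → 4
  σ[e=7](T) → 3
  π[f,e](σ[e=7](T)) → 3
  (T − π[f,e](σ[e=7](T))) → 1
  π[e]((T − π[f,e](σ[e=7](T)))) → 1
  S → 4
  (π[e]((T − π[f,e](σ[e=7](T)))) ⋈[e=d] S) → 0

E1 result:
e | d | a | w
7 | 7 | 5 | r
7 | 7 | 5 | r
7 | 7 | 5 | r
7 | 7 | 5 | r
7 | 7 | 5 | r
7 | 7 | 5 | r
7 | 7 | 8 | t
7 | 7 | 8 | t
7 | 7 | 8 | t
7 | 7 | 8 | t
7 | 7 | 8 | t
7 | 7 | 8 | t
E2 result:
e | d | a | w
(0 rows)
Witness: (7, 7, 8, 't') appears 6× in E1 but 0× in E2.

no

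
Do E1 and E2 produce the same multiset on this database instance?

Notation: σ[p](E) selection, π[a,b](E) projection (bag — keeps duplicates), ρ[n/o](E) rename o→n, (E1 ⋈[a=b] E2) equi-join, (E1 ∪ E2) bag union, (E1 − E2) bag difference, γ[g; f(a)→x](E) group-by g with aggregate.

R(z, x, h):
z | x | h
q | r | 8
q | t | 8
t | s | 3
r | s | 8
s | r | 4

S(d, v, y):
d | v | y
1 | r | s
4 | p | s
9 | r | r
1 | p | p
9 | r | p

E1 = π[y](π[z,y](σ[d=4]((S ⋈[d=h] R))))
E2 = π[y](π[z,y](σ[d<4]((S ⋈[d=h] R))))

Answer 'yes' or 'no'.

E1 row counts bottom-up:
  S → 5
  R → 5
  (S ⋈[d=h] R) → 1
  σ[d=4]((S ⋈[d=h] R)) → 1
  π[z,y](σ[d=4]((S ⋈[d=h] R))) → 1
  π[y](π[z,y](σ[d=4]((S ⋈[d=h] R)))) → 1
E2 row counts bottom-up:
  S → 5
  R → 5
  (S ⋈[d=h] R) → 1
  σ[d<4]((S ⋈[d=h] R)) → 0
  π[z,y](σ[d<4]((S ⋈[d=h] R))) → 0
  π[y](π[z,y](σ[d<4]((S ⋈[d=h] R)))) → 0

E1 result:
y
s
E2 result:
y
(0 rows)
Witness: ('s',) appears 1× in E1 but 0× in E2.

no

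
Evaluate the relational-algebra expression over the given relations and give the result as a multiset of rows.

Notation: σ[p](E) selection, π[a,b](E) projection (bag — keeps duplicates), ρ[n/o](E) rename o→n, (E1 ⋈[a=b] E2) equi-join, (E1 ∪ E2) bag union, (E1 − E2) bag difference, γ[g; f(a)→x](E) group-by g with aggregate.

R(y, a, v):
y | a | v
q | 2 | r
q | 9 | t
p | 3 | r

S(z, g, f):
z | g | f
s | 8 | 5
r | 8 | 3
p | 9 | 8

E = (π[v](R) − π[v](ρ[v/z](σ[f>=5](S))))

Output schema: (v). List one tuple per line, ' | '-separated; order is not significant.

Per-node cardinality:
  R → 3
  π[v](R) → 3
  S → 3
  σ[f>=5](S) → 2
  ρ[v/z](σ[f>=5](S)) → 2
  π[v](ρ[v/z](σ[f>=5](S))) → 2
  (π[v](R) − π[v](ρ[v/z](σ[f>=5](S)))) → 3

== RESULT ==
v
r
r
t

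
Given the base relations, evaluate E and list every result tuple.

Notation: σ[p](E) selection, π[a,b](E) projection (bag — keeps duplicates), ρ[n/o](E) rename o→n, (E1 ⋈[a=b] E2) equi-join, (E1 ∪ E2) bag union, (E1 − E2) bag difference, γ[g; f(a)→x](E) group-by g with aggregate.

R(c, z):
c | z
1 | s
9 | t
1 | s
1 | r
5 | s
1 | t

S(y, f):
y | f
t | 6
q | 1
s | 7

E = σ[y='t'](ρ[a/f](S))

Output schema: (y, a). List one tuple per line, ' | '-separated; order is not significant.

Per-node cardinality:
  S → 3
  ρ[a/f](S) → 3
  σ[y='t'](ρ[a/f](S)) → 1

== RESULT ==
y | a
t | 6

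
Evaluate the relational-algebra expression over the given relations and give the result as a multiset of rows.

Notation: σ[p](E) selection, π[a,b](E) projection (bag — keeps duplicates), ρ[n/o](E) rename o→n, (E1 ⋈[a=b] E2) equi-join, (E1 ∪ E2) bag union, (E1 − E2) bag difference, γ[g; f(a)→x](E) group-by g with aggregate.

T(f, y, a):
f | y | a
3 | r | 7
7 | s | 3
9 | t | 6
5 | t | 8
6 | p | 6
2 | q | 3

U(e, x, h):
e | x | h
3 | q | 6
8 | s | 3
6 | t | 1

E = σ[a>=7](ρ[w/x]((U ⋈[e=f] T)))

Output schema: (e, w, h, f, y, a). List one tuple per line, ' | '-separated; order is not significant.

Per-node cardinality:
  U → 3
  T → 6
  (U ⋈[e=f] T) → 2
  ρ[w/x]((U ⋈[e=f] T)) → 2
  σ[a>=7](ρ[w/x]((U ⋈[e=f] T))) → 1

== RESULT ==
e | w | h | f | y | a
3 | q | 6 | 3 | r | 7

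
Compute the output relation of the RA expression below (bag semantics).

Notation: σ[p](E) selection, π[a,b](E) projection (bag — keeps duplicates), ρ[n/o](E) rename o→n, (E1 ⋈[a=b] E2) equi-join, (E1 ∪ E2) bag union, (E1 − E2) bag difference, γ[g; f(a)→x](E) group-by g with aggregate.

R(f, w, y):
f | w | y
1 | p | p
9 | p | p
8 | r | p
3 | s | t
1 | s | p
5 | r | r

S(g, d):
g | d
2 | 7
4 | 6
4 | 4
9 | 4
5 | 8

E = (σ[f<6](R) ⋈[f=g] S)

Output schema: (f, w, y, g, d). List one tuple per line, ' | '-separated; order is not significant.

Stepwise |·|:
  R → 6
  σ[f<6](R) → 4
  S → 5
  (σ[f<6](R) ⋈[f=g] S) → 1

== RESULT ==
f | w | y | g | d
5 | r | r | 5 | 8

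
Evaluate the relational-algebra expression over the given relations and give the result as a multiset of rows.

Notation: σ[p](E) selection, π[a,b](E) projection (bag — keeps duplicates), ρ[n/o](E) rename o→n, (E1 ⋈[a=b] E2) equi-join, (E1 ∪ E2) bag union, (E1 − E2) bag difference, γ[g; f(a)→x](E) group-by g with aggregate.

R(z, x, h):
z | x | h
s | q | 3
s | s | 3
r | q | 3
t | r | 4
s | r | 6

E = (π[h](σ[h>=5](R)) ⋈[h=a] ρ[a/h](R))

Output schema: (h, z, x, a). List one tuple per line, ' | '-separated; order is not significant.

Stepwise |·|:
  R → 5
  σ[h>=5](R) → 1
  π[h](σ[h>=5](R)) → 1
  R → 5
  ρ[a/h](R) → 5
  (π[h](σ[h>=5](R)) ⋈[h=a] ρ[a/h](R)) → 1

== RESULT ==
h | z | x | a
6 | s | r | 6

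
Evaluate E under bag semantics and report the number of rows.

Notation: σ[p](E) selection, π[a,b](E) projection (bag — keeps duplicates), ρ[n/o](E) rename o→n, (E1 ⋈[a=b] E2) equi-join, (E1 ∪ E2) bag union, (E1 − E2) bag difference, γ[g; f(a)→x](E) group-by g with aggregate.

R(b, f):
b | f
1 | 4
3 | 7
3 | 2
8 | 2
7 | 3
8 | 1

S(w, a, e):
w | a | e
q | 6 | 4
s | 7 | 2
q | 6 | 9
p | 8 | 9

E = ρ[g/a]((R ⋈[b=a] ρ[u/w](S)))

Per-node cardinality:
  R → 6
  S → 4
  ρ[u/w](S) → 4
  (R ⋈[b=a] ρ[u/w](S)) → 3
  ρ[g/a]((R ⋈[b=a] ρ[u/w](S))) → 3

|E| = 3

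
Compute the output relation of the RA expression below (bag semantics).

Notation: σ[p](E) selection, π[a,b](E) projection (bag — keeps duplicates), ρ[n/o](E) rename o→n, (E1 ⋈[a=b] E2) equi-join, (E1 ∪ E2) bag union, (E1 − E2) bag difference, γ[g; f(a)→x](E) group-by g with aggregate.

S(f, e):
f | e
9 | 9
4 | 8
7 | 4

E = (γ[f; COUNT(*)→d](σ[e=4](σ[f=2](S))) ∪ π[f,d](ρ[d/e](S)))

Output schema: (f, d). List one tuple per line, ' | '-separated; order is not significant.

Subexpression sizes:
  S → 3
  σ[f=2](S) → 0
  σ[e=4](σ[f=2](S)) → 0
  γ[f; COUNT(*)→d](σ[e=4](σ[f=2](S))) → 0
  S → 3
  ρ[d/e](S) → 3
  π[f,d](ρ[d/e](S)) → 3
  (γ[f; COUNT(*)→d](σ[e=4](σ[f=2](S))) ∪ π[f,d](ρ[d/e](S))) → 3

== RESULT ==
f | d
4 | 8
7 | 4
9 | 9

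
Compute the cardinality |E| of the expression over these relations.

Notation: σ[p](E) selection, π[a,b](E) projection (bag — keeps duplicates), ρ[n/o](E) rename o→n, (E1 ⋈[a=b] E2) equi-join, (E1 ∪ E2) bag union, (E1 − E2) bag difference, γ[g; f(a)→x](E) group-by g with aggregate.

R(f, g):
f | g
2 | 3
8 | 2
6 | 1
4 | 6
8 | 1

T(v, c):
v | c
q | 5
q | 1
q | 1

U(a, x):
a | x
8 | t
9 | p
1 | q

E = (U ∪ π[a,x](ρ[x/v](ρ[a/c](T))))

Subexpression sizes:
  U → 3
  T → 3
  ρ[a/c](T) → 3
  ρ[x/v](ρ[a/c](T)) → 3
  π[a,x](ρ[x/v](ρ[a/c](T))) → 3
  (U ∪ π[a,x](ρ[x/v](ρ[a/c](T)))) → 6

|E| = 6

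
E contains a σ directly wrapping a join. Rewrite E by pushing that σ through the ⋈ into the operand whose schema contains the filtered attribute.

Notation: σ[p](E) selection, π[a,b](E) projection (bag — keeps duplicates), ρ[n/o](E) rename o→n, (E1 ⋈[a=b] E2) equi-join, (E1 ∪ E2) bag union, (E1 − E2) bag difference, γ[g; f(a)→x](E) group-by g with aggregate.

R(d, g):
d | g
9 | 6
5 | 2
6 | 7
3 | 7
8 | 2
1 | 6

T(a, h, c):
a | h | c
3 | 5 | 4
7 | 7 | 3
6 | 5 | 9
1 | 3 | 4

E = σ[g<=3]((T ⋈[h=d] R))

σ filters on g, owned by the right side.
E' = (T ⋈[h=d] σ[g<=3](R))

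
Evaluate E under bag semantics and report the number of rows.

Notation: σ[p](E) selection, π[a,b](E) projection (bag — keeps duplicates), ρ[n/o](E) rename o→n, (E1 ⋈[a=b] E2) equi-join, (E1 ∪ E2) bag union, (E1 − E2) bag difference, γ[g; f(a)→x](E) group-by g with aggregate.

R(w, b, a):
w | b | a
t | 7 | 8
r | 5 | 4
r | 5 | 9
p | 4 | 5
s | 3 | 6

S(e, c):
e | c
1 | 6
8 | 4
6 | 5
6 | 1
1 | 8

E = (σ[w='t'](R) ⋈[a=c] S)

Subexpression sizes:
  R → 5
  σ[w='t'](R) → 1
  S → 5
  (σ[w='t'](R) ⋈[a=c] S) → 1

|E| = 1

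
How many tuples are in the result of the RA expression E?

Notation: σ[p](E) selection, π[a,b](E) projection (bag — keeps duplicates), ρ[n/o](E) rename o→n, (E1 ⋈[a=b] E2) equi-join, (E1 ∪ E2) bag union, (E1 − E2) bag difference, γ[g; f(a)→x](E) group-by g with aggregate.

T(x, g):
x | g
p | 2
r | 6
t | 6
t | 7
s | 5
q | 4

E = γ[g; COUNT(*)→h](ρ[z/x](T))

Subexpression sizes:
  T → 6
  ρ[z/x](T) → 6
  γ[g; COUNT(*)→h](ρ[z/x](T)) → 5

|E| = 5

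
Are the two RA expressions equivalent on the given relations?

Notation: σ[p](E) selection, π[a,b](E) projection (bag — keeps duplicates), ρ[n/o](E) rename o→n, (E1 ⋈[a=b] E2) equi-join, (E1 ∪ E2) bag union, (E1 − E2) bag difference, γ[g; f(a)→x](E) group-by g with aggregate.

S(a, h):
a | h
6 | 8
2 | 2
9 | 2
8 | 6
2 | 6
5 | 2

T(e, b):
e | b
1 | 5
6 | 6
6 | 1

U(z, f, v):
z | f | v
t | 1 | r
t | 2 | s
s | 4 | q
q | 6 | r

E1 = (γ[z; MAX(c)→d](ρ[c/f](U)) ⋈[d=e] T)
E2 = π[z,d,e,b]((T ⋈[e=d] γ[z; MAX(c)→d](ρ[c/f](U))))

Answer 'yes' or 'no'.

E1 subexpression sizes:
  U → 4
  ρ[c/f](U) → 4
  γ[z; MAX(c)→d](ρ[c/f](U)) → 3
  T → 3
  (γ[z; MAX(c)→d](ρ[c/f](U)) ⋈[d=e] T) → 2
E2 subexpression sizes:
  T → 3
  U → 4
  ρ[c/f](U) → 4
  γ[z; MAX(c)→d](ρ[c/f](U)) → 3
  (T ⋈[e=d] γ[z; MAX(c)→d](ρ[c/f](U))) → 2
  π[z,d,e,b]((T ⋈[e=d] γ[z; MAX(c)→d](ρ[c/f](U)))) → 2

E1 and E2 produce the same multiset:
z | d | e | b
q | 6 | 6 | 1
q | 6 | 6 | 6

yes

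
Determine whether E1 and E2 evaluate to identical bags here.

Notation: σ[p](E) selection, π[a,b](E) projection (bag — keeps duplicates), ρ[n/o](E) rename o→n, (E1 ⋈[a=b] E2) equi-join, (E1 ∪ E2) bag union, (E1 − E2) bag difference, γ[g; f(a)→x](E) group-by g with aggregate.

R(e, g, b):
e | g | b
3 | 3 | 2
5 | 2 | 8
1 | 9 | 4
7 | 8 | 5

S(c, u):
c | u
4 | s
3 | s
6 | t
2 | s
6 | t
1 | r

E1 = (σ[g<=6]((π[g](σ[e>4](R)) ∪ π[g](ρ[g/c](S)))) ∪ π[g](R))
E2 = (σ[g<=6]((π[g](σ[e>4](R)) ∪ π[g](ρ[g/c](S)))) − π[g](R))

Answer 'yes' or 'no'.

E1 stepwise |·|:
  R → 4
  σ[e>4](R) → 2
  π[g](σ[e>4](R)) → 2
  S → 6
  ρ[g/c](S) → 6
  π[g](ρ[g/c](S)) → 6
  (π[g](σ[e>4](R)) ∪ π[g](ρ[g/c](S))) → 8
  σ[g<=6]((π[g](σ[e>4](R)) ∪ π[g](ρ[g/c](S)))) → 7
  R → 4
  π[g](R) → 4
  (σ[g<=6]((π[g](σ[e>4](R)) ∪ π[g](ρ[g/c](S)))) ∪ π[g](R)) → 11
E2 stepwise |·|:
  R → 4
  σ[e>4](R) → 2
  π[g](σ[e>4](R)) → 2
  S → 6
  ρ[g/c](S) → 6
  π[g](ρ[g/c](S)) → 6
  (π[g](σ[e>4](R)) ∪ π[g](ρ[g/c](S))) → 8
  σ[g<=6]((π[g](σ[e>4](R)) ∪ π[g](ρ[g/c](S)))) → 7
  R → 4
  π[g](R) → 4
  (σ[g<=6]((π[g](σ[e>4](R)) ∪ π[g](ρ[g/c](S)))) − π[g](R)) → 5

E1 result:
g
1
2
2
2
3
3
4
6
6
8
9
E2 result:
g
1
2
4
6
6
Witness: (2,) appears 3× in E1 but 1× in E2.

no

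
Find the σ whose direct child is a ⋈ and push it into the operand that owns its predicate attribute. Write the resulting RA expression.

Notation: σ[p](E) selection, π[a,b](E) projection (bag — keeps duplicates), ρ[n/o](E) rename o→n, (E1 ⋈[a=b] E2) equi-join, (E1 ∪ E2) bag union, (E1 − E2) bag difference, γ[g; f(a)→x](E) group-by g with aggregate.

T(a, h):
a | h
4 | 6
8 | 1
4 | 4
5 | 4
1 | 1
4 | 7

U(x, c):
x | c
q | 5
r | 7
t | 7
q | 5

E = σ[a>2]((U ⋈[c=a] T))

σ filters on a, owned by the right side.
E' = (U ⋈[c=a] σ[a>2](T))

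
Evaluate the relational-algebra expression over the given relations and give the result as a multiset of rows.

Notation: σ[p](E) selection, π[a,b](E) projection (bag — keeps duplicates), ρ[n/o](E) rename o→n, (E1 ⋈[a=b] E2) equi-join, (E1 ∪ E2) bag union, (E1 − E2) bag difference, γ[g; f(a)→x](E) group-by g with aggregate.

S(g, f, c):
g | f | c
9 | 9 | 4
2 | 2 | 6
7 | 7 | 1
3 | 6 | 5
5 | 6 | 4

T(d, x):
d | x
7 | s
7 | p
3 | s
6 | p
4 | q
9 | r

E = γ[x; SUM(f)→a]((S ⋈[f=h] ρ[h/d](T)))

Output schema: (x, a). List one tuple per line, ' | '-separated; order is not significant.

Stepwise |·|:
  S → 5
  T → 6
  ρ[h/d](T) → 6
  (S ⋈[f=h] ρ[h/d](T)) → 5
  γ[x; SUM(f)→a]((S ⋈[f=h] ρ[h/d](T))) → 3

== RESULT ==
x | a
p | 19
r | 9
s | 7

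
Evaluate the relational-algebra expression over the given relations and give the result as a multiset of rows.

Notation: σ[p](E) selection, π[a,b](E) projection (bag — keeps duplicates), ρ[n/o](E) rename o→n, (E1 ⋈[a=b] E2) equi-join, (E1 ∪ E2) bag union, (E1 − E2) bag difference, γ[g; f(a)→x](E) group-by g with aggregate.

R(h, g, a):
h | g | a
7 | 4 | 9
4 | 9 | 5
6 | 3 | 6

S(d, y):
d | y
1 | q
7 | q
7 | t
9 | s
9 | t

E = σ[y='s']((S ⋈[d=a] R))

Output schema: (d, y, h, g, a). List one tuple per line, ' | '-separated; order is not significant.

Row counts bottom-up:
  S → 5
  R → 3
  (S ⋈[d=a] R) → 2
  σ[y='s']((S ⋈[d=a] R)) → 1

== RESULT ==
d | y | h | g | a
9 | s | 7 | 4 | 9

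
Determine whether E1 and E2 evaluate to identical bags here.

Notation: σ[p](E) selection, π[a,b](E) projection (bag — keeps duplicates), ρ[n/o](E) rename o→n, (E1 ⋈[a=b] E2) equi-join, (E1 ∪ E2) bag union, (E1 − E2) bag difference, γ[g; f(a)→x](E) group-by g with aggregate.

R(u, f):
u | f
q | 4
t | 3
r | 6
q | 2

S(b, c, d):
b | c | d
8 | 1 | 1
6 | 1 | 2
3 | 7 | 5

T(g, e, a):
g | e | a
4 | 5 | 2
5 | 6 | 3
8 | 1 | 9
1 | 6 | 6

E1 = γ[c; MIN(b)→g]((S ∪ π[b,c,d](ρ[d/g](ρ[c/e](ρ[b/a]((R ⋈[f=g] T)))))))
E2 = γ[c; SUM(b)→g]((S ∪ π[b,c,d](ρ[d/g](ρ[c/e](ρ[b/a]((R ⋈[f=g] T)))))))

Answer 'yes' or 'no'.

E1 row counts bottom-up:
  S → 3
  R → 4
  T → 4
  (R ⋈[f=g] T) → 1
  ρ[b/a]((R ⋈[f=g] T)) → 1
  ρ[c/e](ρ[b/a]((R ⋈[f=g] T))) → 1
  ρ[d/g](ρ[c/e](ρ[b/a]((R ⋈[f=g] T)))) → 1
  π[b,c,d](ρ[d/g](ρ[c/e](ρ[b/a]((R ⋈[f=g] T))))) → 1
  (S ∪ π[b,c,d](ρ[d/g](ρ[c/e](ρ[b/a]((R ⋈[f=g] T)))))) → 4
  γ[c; MIN(b)→g]((S ∪ π[b,c,d](ρ[d/g](ρ[c/e](ρ[b/a]((R ⋈[f=g] T))))))) → 3
E2 row counts bottom-up:
  S → 3
  R → 4
  T → 4
  (R ⋈[f=g] T) → 1
  ρ[b/a]((R ⋈[f=g] T)) → 1
  ρ[c/e](ρ[b/a]((R ⋈[f=g] T))) → 1
  ρ[d/g](ρ[c/e](ρ[b/a]((R ⋈[f=g] T)))) → 1
  π[b,c,d](ρ[d/g](ρ[c/e](ρ[b/a]((R ⋈[f=g] T))))) → 1
  (S ∪ π[b,c,d](ρ[d/g](ρ[c/e](ρ[b/a]((R ⋈[f=g] T)))))) → 4
  γ[c; SUM(b)→g]((S ∪ π[b,c,d](ρ[d/g](ρ[c/e](ρ[b/a]((R ⋈[f=g] T))))))) → 3

E1 result:
c | g
1 | 6
5 | 2
7 | 3
E2 result:
c | g
1 | 14
5 | 2
7 | 3
Witness: (1, 6) appears 1× in E1 but 0× in E2.

no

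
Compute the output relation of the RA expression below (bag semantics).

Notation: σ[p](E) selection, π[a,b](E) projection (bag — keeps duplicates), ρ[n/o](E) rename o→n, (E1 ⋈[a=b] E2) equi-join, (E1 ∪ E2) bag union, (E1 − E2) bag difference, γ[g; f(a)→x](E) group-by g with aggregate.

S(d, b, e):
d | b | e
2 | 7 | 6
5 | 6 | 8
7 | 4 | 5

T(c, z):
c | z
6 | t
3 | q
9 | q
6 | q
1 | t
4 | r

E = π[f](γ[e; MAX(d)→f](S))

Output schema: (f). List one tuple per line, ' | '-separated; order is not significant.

Per-node cardinality:
  S → 3
  γ[e; MAX(d)→f](S) → 3
  π[f](γ[e; MAX(d)→f](S)) → 3

== RESULT ==
f
2
5
7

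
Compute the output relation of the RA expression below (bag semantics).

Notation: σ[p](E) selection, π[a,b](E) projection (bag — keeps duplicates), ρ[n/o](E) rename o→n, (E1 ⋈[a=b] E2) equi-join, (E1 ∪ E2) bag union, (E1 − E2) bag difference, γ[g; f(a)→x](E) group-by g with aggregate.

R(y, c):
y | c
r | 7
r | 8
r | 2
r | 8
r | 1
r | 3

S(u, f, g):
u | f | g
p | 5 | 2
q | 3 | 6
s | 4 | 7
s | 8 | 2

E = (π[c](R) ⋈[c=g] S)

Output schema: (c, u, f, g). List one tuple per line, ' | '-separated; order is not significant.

Subexpression sizes:
  R → 6
  π[c](R) → 6
  S → 4
  (π[c](R) ⋈[c=g] S) → 3

== RESULT ==
c | u | f | g
2 | p | 5 | 2
2 | s | 8 | 2
7 | s | 4 | 7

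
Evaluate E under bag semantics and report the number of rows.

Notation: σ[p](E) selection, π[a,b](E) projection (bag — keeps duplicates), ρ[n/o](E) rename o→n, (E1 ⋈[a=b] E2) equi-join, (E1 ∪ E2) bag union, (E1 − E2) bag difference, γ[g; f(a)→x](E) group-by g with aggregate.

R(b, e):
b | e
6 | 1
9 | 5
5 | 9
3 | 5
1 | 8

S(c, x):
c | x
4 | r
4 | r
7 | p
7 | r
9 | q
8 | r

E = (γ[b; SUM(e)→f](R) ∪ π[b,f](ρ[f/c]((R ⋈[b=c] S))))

Per-node cardinality:
  R → 5
  γ[b; SUM(e)→f](R) → 5
  R → 5
  S → 6
  (R ⋈[b=c] S) → 1
  ρ[f/c]((R ⋈[b=c] S)) → 1
  π[b,f](ρ[f/c]((R ⋈[b=c] S))) → 1
  (γ[b; SUM(e)→f](R) ∪ π[b,f](ρ[f/c]((R ⋈[b=c] S)))) → 6

|E| = 6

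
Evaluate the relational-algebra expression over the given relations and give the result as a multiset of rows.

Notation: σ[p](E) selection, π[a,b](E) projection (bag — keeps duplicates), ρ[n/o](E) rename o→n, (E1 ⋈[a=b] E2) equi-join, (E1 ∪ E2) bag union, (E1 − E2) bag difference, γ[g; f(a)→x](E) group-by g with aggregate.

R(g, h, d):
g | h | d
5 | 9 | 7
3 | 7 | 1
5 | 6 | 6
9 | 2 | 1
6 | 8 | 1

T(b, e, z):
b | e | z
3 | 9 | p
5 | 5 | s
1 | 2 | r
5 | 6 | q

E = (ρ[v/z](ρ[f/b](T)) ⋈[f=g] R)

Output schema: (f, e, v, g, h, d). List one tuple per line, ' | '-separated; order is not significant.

Stepwise |·|:
  T → 4
  ρ[f/b](T) → 4
  ρ[v/z](ρ[f/b](T)) → 4
  R → 5
  (ρ[v/z](ρ[f/b](T)) ⋈[f=g] R) → 5

== RESULT ==
f | e | v | g | h | d
3 | 9 | p | 3 | 7 | 1
5 | 5 | s | 5 | 6 | 6
5 | 5 | s | 5 | 9 | 7
5 | 6 | q | 5 | 6 | 6
5 | 6 | q | 5 | 9 | 7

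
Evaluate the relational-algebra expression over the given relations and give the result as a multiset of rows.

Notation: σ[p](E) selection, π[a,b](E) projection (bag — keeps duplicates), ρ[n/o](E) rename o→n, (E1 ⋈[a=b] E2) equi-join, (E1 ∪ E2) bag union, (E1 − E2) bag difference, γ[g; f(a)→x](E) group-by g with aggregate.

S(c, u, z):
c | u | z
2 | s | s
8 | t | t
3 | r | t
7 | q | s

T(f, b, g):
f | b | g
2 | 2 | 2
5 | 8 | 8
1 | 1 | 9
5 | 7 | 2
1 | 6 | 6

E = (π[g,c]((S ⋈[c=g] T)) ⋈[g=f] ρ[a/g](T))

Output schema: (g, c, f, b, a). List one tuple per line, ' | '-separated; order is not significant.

Row counts bottom-up:
  S → 4
  T → 5
  (S ⋈[c=g] T) → 3
  π[g,c]((S ⋈[c=g] T)) → 3
  T → 5
  ρ[a/g](T) → 5
  (π[g,c]((S ⋈[c=g] T)) ⋈[g=f] ρ[a/g](T)) → 2

== RESULT ==
g | c | f | b | a
2 | 2 | 2 | 2 | 2
2 | 2 | 2 | 2 | 2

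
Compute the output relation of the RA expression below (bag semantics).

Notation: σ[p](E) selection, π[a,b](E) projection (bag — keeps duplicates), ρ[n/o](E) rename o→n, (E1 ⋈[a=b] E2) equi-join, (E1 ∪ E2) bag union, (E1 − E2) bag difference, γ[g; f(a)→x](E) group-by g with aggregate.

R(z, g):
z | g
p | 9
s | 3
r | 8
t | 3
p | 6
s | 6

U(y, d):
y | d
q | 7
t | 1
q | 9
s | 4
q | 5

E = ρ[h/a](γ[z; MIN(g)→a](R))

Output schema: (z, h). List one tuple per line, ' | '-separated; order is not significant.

Stepwise |·|:
  R → 6
  γ[z; MIN(g)→a](R) → 4
  ρ[h/a](γ[z; MIN(g)→a](R)) → 4

== RESULT ==
z | h
p | 6
r | 8
s | 3
t | 3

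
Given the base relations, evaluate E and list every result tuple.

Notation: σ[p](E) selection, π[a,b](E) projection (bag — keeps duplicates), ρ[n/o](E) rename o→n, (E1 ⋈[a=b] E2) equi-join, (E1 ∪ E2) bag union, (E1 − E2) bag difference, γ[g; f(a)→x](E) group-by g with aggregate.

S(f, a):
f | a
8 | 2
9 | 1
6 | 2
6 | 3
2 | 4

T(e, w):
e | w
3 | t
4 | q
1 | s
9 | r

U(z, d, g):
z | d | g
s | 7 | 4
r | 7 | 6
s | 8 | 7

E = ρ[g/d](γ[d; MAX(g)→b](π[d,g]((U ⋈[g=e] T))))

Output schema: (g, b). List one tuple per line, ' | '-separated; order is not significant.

Row counts bottom-up:
  U → 3
  T → 4
  (U ⋈[g=e] T) → 1
  π[d,g]((U ⋈[g=e] T)) → 1
  γ[d; MAX(g)→b](π[d,g]((U ⋈[g=e] T))) → 1
  ρ[g/d](γ[d; MAX(g)→b](π[d,g]((U ⋈[g=e] T)))) → 1

== RESULT ==
g | b
7 | 4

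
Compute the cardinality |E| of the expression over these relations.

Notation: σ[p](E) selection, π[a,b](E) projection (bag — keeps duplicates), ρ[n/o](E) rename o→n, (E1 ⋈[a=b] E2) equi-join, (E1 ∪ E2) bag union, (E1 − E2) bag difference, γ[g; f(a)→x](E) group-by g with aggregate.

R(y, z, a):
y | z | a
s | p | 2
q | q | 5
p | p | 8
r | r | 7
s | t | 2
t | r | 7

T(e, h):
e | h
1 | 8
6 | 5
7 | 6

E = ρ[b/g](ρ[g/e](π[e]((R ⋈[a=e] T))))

Subexpression sizes:
  R → 6
  T → 3
  (R ⋈[a=e] T) → 2
  π[e]((R ⋈[a=e] T)) → 2
  ρ[g/e](π[e]((R ⋈[a=e] T))) → 2
  ρ[b/g](ρ[g/e](π[e]((R ⋈[a=e] T)))) → 2

|E| = 2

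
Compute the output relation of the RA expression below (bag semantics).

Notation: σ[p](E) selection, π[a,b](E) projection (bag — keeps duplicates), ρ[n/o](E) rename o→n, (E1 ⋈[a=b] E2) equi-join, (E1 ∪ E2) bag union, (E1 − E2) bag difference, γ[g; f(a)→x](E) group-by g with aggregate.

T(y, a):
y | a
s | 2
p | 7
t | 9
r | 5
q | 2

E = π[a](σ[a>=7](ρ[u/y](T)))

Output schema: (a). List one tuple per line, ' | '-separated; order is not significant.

Row counts bottom-up:
  T → 5
  ρ[u/y](T) → 5
  σ[a>=7](ρ[u/y](T)) → 2
  π[a](σ[a>=7](ρ[u/y](T))) → 2

== RESULT ==
a
7
9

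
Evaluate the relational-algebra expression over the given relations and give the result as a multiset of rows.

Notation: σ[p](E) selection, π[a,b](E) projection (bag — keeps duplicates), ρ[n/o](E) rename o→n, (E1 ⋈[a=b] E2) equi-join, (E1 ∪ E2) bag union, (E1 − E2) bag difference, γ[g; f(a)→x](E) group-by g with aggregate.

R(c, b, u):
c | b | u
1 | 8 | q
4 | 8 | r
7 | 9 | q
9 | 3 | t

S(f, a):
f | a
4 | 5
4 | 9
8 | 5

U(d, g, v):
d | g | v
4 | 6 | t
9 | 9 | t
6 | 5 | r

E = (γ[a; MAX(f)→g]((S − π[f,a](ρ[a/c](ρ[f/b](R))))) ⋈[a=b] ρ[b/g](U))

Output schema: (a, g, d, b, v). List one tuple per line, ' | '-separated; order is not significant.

Subexpression sizes:
  S → 3
  R → 4
  ρ[f/b](R) → 4
  ρ[a/c](ρ[f/b](R)) → 4
  π[f,a](ρ[a/c](ρ[f/b](R))) → 4
  (S − π[f,a](ρ[a/c](ρ[f/b](R)))) → 3
  γ[a; MAX(f)→g]((S − π[f,a](ρ[a/c](ρ[f/b](R))))) → 2
  U → 3
  ρ[b/g](U) → 3
  (γ[a; MAX(f)→g]((S − π[f,a](ρ[a/c](ρ[f/b](R))))) ⋈[a=b] ρ[b/g](U)) → 2

== RESULT ==
a | g | d | b | v
5 | 8 | 6 | 5 | r
9 | 4 | 9 | 9 | t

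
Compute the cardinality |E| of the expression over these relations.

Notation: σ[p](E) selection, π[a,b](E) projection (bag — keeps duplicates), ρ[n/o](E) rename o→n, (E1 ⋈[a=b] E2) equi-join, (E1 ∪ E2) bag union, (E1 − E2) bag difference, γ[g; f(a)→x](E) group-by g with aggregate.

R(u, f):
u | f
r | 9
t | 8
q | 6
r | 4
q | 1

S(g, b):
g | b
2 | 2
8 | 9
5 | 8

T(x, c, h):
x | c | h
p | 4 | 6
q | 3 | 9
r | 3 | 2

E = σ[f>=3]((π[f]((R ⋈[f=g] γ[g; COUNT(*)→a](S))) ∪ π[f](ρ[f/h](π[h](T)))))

Subexpression sizes:
  R → 5
  S → 3
  γ[g; COUNT(*)→a](S) → 3
  (R ⋈[f=g] γ[g; COUNT(*)→a](S)) → 1
  π[f]((R ⋈[f=g] γ[g; COUNT(*)→a](S))) → 1
  T → 3
  π[h](T) → 3
  ρ[f/h](π[h](T)) → 3
  π[f](ρ[f/h](π[h](T))) → 3
  (π[f]((R ⋈[f=g] γ[g; COUNT(*)→a](S))) ∪ π[f](ρ[f/h](π[h](T)))) → 4
  σ[f>=3]((π[f]((R ⋈[f=g] γ[g; COUNT(*)→a](S))) ∪ π[f](ρ[f/h](π[h](T))))) → 3

|E| = 3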